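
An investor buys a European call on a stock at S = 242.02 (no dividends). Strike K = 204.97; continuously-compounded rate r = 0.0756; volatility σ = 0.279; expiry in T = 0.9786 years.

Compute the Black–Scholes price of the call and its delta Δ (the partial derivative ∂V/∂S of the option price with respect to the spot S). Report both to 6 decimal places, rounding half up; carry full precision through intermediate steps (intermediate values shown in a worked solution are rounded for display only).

price = 57.913552
Δ = 0.843290

σ√T = 0.279·√0.9786 = 0.275999
d₁ = (ln(S/K) + (r+σ²/2)T) / (σ√T) = (ln(242.02/204.97) + (0.0756+0.279²/2)·0.9786) / 0.275999 = (0.166157 + 0.112070) / 0.275999 = 1.008072
d₂ = d₁ − σ√T = 1.008072 − 0.275999 = 0.732074
e^{−rT} = e^{−0.0756·0.9786} = 0.928688
N(d₁) = 0.843290,  N(d₂) = 0.767938
Call price V = S·N(d₁) − K·e^{−rT}·N(d₂) = 204.093076 − 146.179524 = 57.913552
Δ = N(d₁) = 0.843290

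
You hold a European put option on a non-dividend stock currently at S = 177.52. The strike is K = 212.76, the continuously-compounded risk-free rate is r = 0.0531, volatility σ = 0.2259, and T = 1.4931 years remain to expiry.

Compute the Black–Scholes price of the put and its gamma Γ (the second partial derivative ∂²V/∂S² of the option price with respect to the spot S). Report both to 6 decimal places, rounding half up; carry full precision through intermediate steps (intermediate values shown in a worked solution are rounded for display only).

σ√T = 0.2259·√1.4931 = 0.276033
d₁ = (ln(S/K) + (r+σ²/2)T) / (σ√T) = (ln(177.52/212.76) + (0.0531+0.2259²/2)·1.4931) / 0.276033 = (-0.181081 + 0.117381) / 0.276033 = -0.230773
d₂ = d₁ − σ√T = -0.230773 − 0.276033 = -0.506805
e^{−rT} = e^{−0.0531·1.4931} = 0.923778
N(−d₁) = 0.591254,  N(−d₂) = 0.693854
Put price V = K·e^{−rT}·N(−d₂) − S·N(−d₁) = 136.372204 − 104.959463 = 31.412741
φ(d₁) = (1/√(2π))·e^{−d₁²/2} = 0.388459
Γ = φ(d₁) / (S·σ·√T) = 0.007928

price = 31.412741
Γ = 0.007928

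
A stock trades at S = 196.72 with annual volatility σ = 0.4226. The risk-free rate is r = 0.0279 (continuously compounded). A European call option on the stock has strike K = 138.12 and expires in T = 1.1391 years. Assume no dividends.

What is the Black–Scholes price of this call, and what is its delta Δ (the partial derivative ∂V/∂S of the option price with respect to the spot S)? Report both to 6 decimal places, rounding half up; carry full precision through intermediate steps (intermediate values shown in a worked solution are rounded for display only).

σ√T = 0.4226·√1.1391 = 0.451035
d₁ = (ln(S/K) + (r+σ²/2)T) / (σ√T) = (ln(196.72/138.12) + (0.0279+0.4226²/2)·1.1391) / 0.451035 = (0.353659 + 0.133497) / 0.451035 = 1.080084
d₂ = d₁ − σ√T = 1.080084 − 0.451035 = 0.629049
e^{−rT} = e^{−0.0279·1.1391} = 0.968719
N(d₁) = 0.859948,  N(d₂) = 0.735341
Call price V = S·N(d₁) − K·e^{−rT}·N(d₂) = 169.168885 − 98.388267 = 70.780618
Δ = N(d₁) = 0.859948

price = 70.780618
Δ = 0.859948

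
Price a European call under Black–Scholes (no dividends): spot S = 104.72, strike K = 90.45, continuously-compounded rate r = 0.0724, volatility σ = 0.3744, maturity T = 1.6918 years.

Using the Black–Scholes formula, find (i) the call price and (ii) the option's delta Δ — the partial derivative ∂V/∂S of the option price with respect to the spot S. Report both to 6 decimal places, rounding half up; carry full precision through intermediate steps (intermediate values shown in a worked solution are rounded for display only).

σ√T = 0.3744·√1.6918 = 0.486979
d₁ = (ln(S/K) + (r+σ²/2)T) / (σ√T) = (ln(104.72/90.45) + (0.0724+0.3744²/2)·1.6918) / 0.486979 = (0.146493 + 0.241061) / 0.486979 = 0.795832
d₂ = d₁ − σ√T = 0.795832 − 0.486979 = 0.308853
e^{−rT} = e^{−0.0724·1.6918} = 0.884718
N(d₁) = 0.786935,  N(d₂) = 0.621283
Call price V = S·N(d₁) − K·e^{−rT}·N(d₂) = 82.407849 − 49.716792 = 32.691057
Δ = N(d₁) = 0.786935

price = 32.691057
Δ = 0.786935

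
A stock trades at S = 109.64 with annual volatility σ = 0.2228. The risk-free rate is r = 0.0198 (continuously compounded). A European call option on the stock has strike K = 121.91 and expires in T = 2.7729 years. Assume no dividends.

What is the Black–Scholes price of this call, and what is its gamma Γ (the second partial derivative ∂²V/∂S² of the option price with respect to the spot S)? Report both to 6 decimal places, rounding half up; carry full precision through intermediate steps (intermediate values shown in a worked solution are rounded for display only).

price = 13.835779
Γ = 0.009796

σ√T = 0.2228·√2.7729 = 0.371007
d₁ = (ln(S/K) + (r+σ²/2)T) / (σ√T) = (ln(109.64/121.91) + (0.0198+0.2228²/2)·2.7729) / 0.371007 = (-0.106081 + 0.123727) / 0.371007 = 0.047562
d₂ = d₁ − σ√T = 0.047562 − 0.371007 = -0.323445
e^{−rT} = e^{−0.0198·2.7729} = 0.946577
N(d₁) = 0.518967,  N(d₂) = 0.373179
Call price V = S·N(d₁) − K·e^{−rT}·N(d₂) = 56.899572 − 43.063793 = 13.835779
φ(d₁) = (1/√(2π))·e^{−d₁²/2} = 0.398491
Γ = φ(d₁) / (S·σ·√T) = 0.009796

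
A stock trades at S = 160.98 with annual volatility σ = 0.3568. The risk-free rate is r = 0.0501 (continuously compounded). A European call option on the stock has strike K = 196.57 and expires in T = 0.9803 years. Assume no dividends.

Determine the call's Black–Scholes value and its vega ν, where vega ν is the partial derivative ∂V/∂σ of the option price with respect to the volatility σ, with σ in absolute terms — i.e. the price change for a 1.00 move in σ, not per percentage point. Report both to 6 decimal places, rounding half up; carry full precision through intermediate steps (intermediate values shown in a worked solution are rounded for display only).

σ√T = 0.3568·√0.9803 = 0.353268
d₁ = (ln(S/K) + (r+σ²/2)T) / (σ√T) = (ln(160.98/196.57) + (0.0501+0.3568²/2)·0.9803) / 0.353268 = (-0.199738 + 0.111512) / 0.353268 = -0.249743
d₂ = d₁ − σ√T = -0.249743 − 0.353268 = -0.603011
e^{−rT} = e^{−0.0501·0.9803} = 0.952074
N(d₁) = 0.401393,  N(d₂) = 0.273251
Call price V = S·N(d₁) − K·e^{−rT}·N(d₂) = 64.616242 − 51.138603 = 13.477639
φ(d₁) = (1/√(2π))·e^{−d₁²/2} = 0.386693
ν = S·φ(d₁)·√T = 61.633617

price = 13.477639
ν = 61.633617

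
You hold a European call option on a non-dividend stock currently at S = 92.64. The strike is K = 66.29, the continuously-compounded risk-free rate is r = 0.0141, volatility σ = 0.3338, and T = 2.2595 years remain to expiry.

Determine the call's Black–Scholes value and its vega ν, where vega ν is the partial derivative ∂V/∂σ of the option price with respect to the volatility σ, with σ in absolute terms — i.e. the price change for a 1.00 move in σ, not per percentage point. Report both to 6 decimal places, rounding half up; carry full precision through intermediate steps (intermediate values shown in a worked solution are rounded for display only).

σ√T = 0.3338·√2.2595 = 0.501756
d₁ = (ln(S/K) + (r+σ²/2)T) / (σ√T) = (ln(92.64/66.29) + (0.0141+0.3338²/2)·2.2595) / 0.501756 = (0.334682 + 0.157738) / 0.501756 = 0.981394
d₂ = d₁ − σ√T = 0.981394 − 0.501756 = 0.479638
e^{−rT} = e^{−0.0141·2.2595} = 0.968643
N(d₁) = 0.836801,  N(d₂) = 0.684258
Call price V = S·N(d₁) − K·e^{−rT}·N(d₂) = 77.521230 − 43.937118 = 33.584112
φ(d₁) = (1/√(2π))·e^{−d₁²/2} = 0.246472
ν = S·φ(d₁)·√T = 34.322010

price = 33.584112
ν = 34.322010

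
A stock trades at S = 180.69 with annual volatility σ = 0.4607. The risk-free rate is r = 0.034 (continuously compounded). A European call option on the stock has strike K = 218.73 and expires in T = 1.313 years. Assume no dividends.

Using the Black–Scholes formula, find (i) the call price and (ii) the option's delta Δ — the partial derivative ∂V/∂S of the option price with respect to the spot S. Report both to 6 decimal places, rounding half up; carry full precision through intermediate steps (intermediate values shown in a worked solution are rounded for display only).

price = 27.848554
Δ = 0.494654

σ√T = 0.4607·√1.313 = 0.527899
d₁ = (ln(S/K) + (r+σ²/2)T) / (σ√T) = (ln(180.69/218.73) + (0.034+0.4607²/2)·1.313) / 0.527899 = (-0.191055 + 0.183981) / 0.527899 = -0.013402
d₂ = d₁ − σ√T = -0.013402 − 0.527899 = -0.541300
e^{−rT} = e^{−0.034·1.313} = 0.956340
N(d₁) = 0.494654,  N(d₂) = 0.294150
Call price V = S·N(d₁) − K·e^{−rT}·N(d₂) = 89.378970 − 61.530416 = 27.848554
Δ = N(d₁) = 0.494654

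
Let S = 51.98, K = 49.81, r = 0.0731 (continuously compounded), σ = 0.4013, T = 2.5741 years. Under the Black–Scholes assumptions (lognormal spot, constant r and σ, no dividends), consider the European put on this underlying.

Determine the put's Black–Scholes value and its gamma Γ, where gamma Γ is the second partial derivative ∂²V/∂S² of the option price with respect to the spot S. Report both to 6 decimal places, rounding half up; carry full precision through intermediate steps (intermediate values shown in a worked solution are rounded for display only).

price = 7.133985
Γ = 0.009457

σ√T = 0.4013·√2.5741 = 0.643846
d₁ = (ln(S/K) + (r+σ²/2)T) / (σ√T) = (ln(51.98/49.81) + (0.0731+0.4013²/2)·2.5741) / 0.643846 = (0.042643 + 0.395435) / 0.643846 = 0.680409
d₂ = d₁ − σ√T = 0.680409 − 0.643846 = 0.036564
e^{−rT} = e^{−0.0731·2.5741} = 0.828477
N(−d₁) = 0.248123,  N(−d₂) = 0.485417
Put price V = K·e^{−rT}·N(−d₂) − S·N(−d₁) = 20.031401 − 12.897416 = 7.133985
φ(d₁) = (1/√(2π))·e^{−d₁²/2} = 0.316505
Γ = φ(d₁) / (S·σ·√T) = 0.009457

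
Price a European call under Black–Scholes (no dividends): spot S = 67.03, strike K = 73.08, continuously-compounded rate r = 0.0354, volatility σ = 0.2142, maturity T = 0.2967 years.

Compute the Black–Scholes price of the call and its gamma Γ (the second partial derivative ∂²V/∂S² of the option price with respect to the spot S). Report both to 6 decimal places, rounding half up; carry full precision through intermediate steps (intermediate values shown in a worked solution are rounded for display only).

σ√T = 0.2142·√0.2967 = 0.116675
d₁ = (ln(S/K) + (r+σ²/2)T) / (σ√T) = (ln(67.03/73.08) + (0.0354+0.2142²/2)·0.2967) / 0.116675 = (-0.086414 + 0.017310) / 0.116675 = -0.592283
d₂ = d₁ − σ√T = -0.592283 − 0.116675 = -0.708958
e^{−rT} = e^{−0.0354·0.2967} = 0.989552
N(d₁) = 0.276830,  N(d₂) = 0.239175
Call price V = S·N(d₁) − K·e^{−rT}·N(d₂) = 18.555944 − 17.296294 = 1.259649
φ(d₁) = (1/√(2π))·e^{−d₁²/2} = 0.334761
Γ = φ(d₁) / (S·σ·√T) = 0.042804

price = 1.259649
Γ = 0.042804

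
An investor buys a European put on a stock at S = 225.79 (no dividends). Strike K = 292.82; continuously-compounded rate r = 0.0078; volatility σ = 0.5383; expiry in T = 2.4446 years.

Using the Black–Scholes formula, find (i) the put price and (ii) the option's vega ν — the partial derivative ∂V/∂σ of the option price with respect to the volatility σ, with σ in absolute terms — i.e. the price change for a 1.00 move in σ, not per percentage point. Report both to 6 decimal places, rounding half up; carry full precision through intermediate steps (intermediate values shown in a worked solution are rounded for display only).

σ√T = 0.5383·√2.4446 = 0.841644
d₁ = (ln(S/K) + (r+σ²/2)T) / (σ√T) = (ln(225.79/292.82) + (0.0078+0.5383²/2)·2.4446) / 0.841644 = (-0.259953 + 0.373250) / 0.841644 = 0.134614
d₂ = d₁ − σ√T = 0.134614 − 0.841644 = -0.707029
e^{−rT} = e^{−0.0078·2.4446} = 0.981113
N(−d₁) = 0.446458,  N(−d₂) = 0.760226
Put price V = K·e^{−rT}·N(−d₂) − S·N(−d₁) = 218.404878 − 100.805852 = 117.599026
φ(d₁) = (1/√(2π))·e^{−d₁²/2} = 0.395344
ν = S·φ(d₁)·√T = 139.567323

price = 117.599026
ν = 139.567323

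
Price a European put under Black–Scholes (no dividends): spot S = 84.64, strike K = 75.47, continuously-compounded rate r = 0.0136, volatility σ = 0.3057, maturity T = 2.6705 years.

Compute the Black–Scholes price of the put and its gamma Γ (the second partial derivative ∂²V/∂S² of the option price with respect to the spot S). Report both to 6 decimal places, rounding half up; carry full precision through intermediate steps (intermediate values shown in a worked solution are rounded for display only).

σ√T = 0.3057·√2.6705 = 0.499565
d₁ = (ln(S/K) + (r+σ²/2)T) / (σ√T) = (ln(84.64/75.47) + (0.0136+0.3057²/2)·2.6705) / 0.499565 = (0.114672 + 0.161101) / 0.499565 = 0.552027
d₂ = d₁ − σ√T = 0.552027 − 0.499565 = 0.052462
e^{−rT} = e^{−0.0136·2.6705} = 0.964333
N(−d₁) = 0.290465,  N(−d₂) = 0.479080
Put price V = K·e^{−rT}·N(−d₂) − S·N(−d₁) = 34.866603 − 24.584964 = 10.281639
φ(d₁) = (1/√(2π))·e^{−d₁²/2} = 0.342561
Γ = φ(d₁) / (S·σ·√T) = 0.008102

price = 10.281639
Γ = 0.008102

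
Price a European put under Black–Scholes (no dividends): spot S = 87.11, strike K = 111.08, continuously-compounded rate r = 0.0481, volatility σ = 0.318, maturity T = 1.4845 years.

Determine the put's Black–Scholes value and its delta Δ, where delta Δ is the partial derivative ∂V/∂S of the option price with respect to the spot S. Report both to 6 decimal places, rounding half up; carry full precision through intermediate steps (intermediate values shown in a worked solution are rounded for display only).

price = 24.183053
Δ = -0.598459

σ√T = 0.318·√1.4845 = 0.387451
d₁ = (ln(S/K) + (r+σ²/2)T) / (σ√T) = (ln(87.11/111.08) + (0.0481+0.318²/2)·1.4845) / 0.387451 = (-0.243079 + 0.146464) / 0.387451 = -0.249361
d₂ = d₁ − σ√T = -0.249361 − 0.387451 = -0.636812
e^{−rT} = e^{−0.0481·1.4845} = 0.931085
N(−d₁) = 0.598459,  N(−d₂) = 0.737876
Put price V = K·e^{−rT}·N(−d₂) − S·N(−d₁) = 76.314833 − 52.131780 = 24.183053
Δ = −N(−d₁) = -0.598459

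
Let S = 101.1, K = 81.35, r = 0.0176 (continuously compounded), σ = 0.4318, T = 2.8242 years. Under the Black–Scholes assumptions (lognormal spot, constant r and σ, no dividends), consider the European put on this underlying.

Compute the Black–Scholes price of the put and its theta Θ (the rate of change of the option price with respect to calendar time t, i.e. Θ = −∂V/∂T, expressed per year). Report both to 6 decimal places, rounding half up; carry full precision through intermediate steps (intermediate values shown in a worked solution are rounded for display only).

σ√T = 0.4318·√2.8242 = 0.725655
d₁ = (ln(S/K) + (r+σ²/2)T) / (σ√T) = (ln(101.1/81.35) + (0.0176+0.4318²/2)·2.8242) / 0.725655 = (0.217349 + 0.312994) / 0.725655 = 0.730847
d₂ = d₁ − σ√T = 0.730847 − 0.725655 = 0.005192
e^{−rT} = e^{−0.0176·2.8242} = 0.951509
N(−d₁) = 0.232436,  N(−d₂) = 0.497929
Put price V = K·e^{−rT}·N(−d₂) − S·N(−d₁) = 38.542315 − 23.499310 = 15.043006
φ(d₁) = (1/√(2π))·e^{−d₁²/2} = 0.305438
Θ = −S·φ(d₁)·σ/(2√T) + r·K·e^{−rT}·N(−d₂) = −3.967160 + 0.678345 = -3.288815

price = 15.043006
Θ = -3.288815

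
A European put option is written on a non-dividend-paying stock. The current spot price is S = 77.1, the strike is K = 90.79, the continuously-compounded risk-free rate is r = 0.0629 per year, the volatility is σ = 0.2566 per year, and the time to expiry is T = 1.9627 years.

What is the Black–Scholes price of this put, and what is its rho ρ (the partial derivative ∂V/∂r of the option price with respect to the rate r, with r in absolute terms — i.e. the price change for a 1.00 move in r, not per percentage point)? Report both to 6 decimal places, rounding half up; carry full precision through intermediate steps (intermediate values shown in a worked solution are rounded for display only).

price = 12.863948
ρ = -96.778294

σ√T = 0.2566·√1.9627 = 0.359487
d₁ = (ln(S/K) + (r+σ²/2)T) / (σ√T) = (ln(77.1/90.79) + (0.0629+0.2566²/2)·1.9627) / 0.359487 = (-0.163446 + 0.188069) / 0.359487 = 0.068496
d₂ = d₁ − σ√T = 0.068496 − 0.359487 = -0.290991
e^{−rT} = e^{−0.0629·1.9627} = 0.883862
N(−d₁) = 0.472695,  N(−d₂) = 0.614471
Put price V = K·e^{−rT}·N(−d₂) − S·N(−d₁) = 49.308756 − 36.444807 = 12.863948
ρ = −K·T·e^{−rT}·N(−d₂) = -96.778294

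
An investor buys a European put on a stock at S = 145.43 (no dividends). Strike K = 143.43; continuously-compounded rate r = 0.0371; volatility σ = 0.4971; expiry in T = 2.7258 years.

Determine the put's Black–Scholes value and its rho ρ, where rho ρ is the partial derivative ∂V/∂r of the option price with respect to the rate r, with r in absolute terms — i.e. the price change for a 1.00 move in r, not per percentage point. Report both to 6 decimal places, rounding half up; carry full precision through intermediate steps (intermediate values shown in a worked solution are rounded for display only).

price = 36.305163
ρ = -214.319272

σ√T = 0.4971·√2.7258 = 0.820712
d₁ = (ln(S/K) + (r+σ²/2)T) / (σ√T) = (ln(145.43/143.43) + (0.0371+0.4971²/2)·2.7258) / 0.820712 = (0.013848 + 0.437911) / 0.820712 = 0.550448
d₂ = d₁ − σ√T = 0.550448 − 0.820712 = -0.270264
e^{−rT} = e^{−0.0371·2.7258} = 0.903818
N(−d₁) = 0.291006,  N(−d₂) = 0.606522
Put price V = K·e^{−rT}·N(−d₂) − S·N(−d₁) = 78.626191 − 42.321028 = 36.305163
ρ = −K·T·e^{−rT}·N(−d₂) = -214.319272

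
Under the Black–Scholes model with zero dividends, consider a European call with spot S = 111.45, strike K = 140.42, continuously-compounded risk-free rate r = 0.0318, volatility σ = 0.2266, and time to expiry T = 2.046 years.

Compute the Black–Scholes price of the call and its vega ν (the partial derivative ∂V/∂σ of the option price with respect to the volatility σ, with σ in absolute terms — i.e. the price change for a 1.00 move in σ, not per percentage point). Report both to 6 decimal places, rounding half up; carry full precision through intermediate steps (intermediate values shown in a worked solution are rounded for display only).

price = 7.566290
ν = 59.817724

σ√T = 0.2266·√2.046 = 0.324125
d₁ = (ln(S/K) + (r+σ²/2)T) / (σ√T) = (ln(111.45/140.42) + (0.0318+0.2266²/2)·2.046) / 0.324125 = (-0.231062 + 0.117591) / 0.324125 = -0.350082
d₂ = d₁ − σ√T = -0.350082 − 0.324125 = -0.674208
e^{−rT} = e^{−0.0318·2.046} = 0.937009
N(d₁) = 0.363138,  N(d₂) = 0.250090
Call price V = S·N(d₁) − K·e^{−rT}·N(d₂) = 40.471777 − 32.905487 = 7.566290
φ(d₁) = (1/√(2π))·e^{−d₁²/2} = 0.375230
ν = S·φ(d₁)·√T = 59.817724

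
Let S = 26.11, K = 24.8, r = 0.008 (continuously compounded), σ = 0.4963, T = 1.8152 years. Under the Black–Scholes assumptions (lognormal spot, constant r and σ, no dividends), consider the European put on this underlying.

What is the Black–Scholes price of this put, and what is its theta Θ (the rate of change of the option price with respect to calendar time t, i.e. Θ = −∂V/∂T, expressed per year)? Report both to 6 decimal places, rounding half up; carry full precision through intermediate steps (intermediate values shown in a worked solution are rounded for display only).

σ√T = 0.4963·√1.8152 = 0.668662
d₁ = (ln(S/K) + (r+σ²/2)T) / (σ√T) = (ln(26.11/24.8) + (0.008+0.4963²/2)·1.8152) / 0.668662 = (0.051475 + 0.238076) / 0.668662 = 0.433030
d₂ = d₁ − σ√T = 0.433030 − 0.668662 = -0.235632
e^{−rT} = e^{−0.008·1.8152} = 0.985583
N(−d₁) = 0.332496,  N(−d₂) = 0.593141
Put price V = K·e^{−rT}·N(−d₂) − S·N(−d₁) = 14.497824 − 8.681483 = 5.816341
φ(d₁) = (1/√(2π))·e^{−d₁²/2} = 0.363238
Θ = −S·φ(d₁)·σ/(2√T) + r·K·e^{−rT}·N(−d₂) = −1.746830 + 0.115983 = -1.630847

price = 5.816341
Θ = -1.630847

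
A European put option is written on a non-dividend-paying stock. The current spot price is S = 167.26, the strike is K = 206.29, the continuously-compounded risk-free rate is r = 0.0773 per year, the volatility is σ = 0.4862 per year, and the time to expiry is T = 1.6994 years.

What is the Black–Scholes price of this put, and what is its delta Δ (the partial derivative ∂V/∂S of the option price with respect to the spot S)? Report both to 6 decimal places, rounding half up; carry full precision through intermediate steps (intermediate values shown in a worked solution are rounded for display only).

σ√T = 0.4862·√1.6994 = 0.633815
d₁ = (ln(S/K) + (r+σ²/2)T) / (σ√T) = (ln(167.26/206.29) + (0.0773+0.4862²/2)·1.6994) / 0.633815 = (-0.209733 + 0.332225) / 0.633815 = 0.193260
d₂ = d₁ − σ√T = 0.193260 − 0.633815 = -0.440555
e^{−rT} = e^{−0.0773·1.6994} = 0.876899
N(−d₁) = 0.423378,  N(−d₂) = 0.670233
Put price V = K·e^{−rT}·N(−d₂) − S·N(−d₁) = 121.242031 − 70.814154 = 50.427877
Δ = −N(−d₁) = -0.423378

price = 50.427877
Δ = -0.423378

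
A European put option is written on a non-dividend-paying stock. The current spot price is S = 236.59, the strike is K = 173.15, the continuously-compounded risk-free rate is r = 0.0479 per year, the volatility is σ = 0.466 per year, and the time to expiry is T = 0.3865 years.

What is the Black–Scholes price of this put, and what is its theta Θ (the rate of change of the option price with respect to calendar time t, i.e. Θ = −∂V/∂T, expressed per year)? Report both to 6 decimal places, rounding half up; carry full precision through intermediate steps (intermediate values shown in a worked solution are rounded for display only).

price = 3.645224
Θ = -14.168574

σ√T = 0.466·√0.3865 = 0.289708
d₁ = (ln(S/K) + (r+σ²/2)T) / (σ√T) = (ln(236.59/173.15) + (0.0479+0.466²/2)·0.3865) / 0.289708 = (0.312170 + 0.060479) / 0.289708 = 1.286292
d₂ = d₁ − σ√T = 1.286292 − 0.289708 = 0.996584
e^{−rT} = e^{−0.0479·0.3865} = 0.981657
N(−d₁) = 0.099171,  N(−d₂) = 0.159483
Put price V = K·e^{−rT}·N(−d₂) − S·N(−d₁) = 27.108004 − 23.462780 = 3.645224
φ(d₁) = (1/√(2π))·e^{−d₁²/2} = 0.174433
Θ = −S·φ(d₁)·σ/(2√T) + r·K·e^{−rT}·N(−d₂) = −15.467048 + 1.298473 = -14.168574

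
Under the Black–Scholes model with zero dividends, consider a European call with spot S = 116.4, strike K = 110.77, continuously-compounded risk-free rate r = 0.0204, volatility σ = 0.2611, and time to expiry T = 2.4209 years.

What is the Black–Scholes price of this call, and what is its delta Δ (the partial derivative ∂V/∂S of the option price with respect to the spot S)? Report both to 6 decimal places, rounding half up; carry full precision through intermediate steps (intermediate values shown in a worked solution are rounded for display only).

σ√T = 0.2611·√2.4209 = 0.406252
d₁ = (ln(S/K) + (r+σ²/2)T) / (σ√T) = (ln(116.4/110.77) + (0.0204+0.2611²/2)·2.4209) / 0.406252 = (0.049577 + 0.131907) / 0.406252 = 0.446726
d₂ = d₁ − σ√T = 0.446726 − 0.406252 = 0.040474
e^{−rT} = e^{−0.0204·2.4209} = 0.951813
N(d₁) = 0.672463,  N(d₂) = 0.516142
Call price V = S·N(d₁) − K·e^{−rT}·N(d₂) = 78.274750 − 54.418112 = 23.856638
Δ = N(d₁) = 0.672463

price = 23.856638
Δ = 0.672463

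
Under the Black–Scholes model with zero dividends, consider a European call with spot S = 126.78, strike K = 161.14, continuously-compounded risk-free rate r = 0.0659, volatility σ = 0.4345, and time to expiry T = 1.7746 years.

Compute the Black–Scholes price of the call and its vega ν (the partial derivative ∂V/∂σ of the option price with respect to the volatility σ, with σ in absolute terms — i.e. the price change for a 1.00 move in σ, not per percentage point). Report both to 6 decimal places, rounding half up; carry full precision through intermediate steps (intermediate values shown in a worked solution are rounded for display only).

σ√T = 0.4345·√1.7746 = 0.578815
d₁ = (ln(S/K) + (r+σ²/2)T) / (σ√T) = (ln(126.78/161.14) + (0.0659+0.4345²/2)·1.7746) / 0.578815 = (-0.239820 + 0.284460) / 0.578815 = 0.077122
d₂ = d₁ − σ√T = 0.077122 − 0.578815 = -0.501693
e^{−rT} = e^{−0.0659·1.7746} = 0.889633
N(d₁) = 0.530737,  N(d₂) = 0.307942
Call price V = S·N(d₁) − K·e^{−rT}·N(d₂) = 67.286813 − 44.145127 = 23.141686
φ(d₁) = (1/√(2π))·e^{−d₁²/2} = 0.397758
ν = S·φ(d₁)·√T = 67.176829

price = 23.141686
ν = 67.176829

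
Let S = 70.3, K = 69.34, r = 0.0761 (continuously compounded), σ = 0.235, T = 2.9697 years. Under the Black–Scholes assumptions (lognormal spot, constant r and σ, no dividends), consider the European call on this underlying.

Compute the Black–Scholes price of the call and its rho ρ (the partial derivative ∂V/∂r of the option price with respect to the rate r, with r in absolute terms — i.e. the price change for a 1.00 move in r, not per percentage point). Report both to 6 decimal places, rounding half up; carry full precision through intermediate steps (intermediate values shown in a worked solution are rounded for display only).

price = 19.253997
ρ = 107.028205

σ√T = 0.235·√2.9697 = 0.404971
d₁ = (ln(S/K) + (r+σ²/2)T) / (σ√T) = (ln(70.3/69.34) + (0.0761+0.235²/2)·2.9697) / 0.404971 = (0.013750 + 0.307995) / 0.404971 = 0.794488
d₂ = d₁ − σ√T = 0.794488 − 0.404971 = 0.389517
e^{−rT} = e^{−0.0761·2.9697} = 0.797723
N(d₁) = 0.786544,  N(d₂) = 0.651553
Call price V = S·N(d₁) − K·e^{−rT}·N(d₂) = 55.294070 − 36.040073 = 19.253997
ρ = K·T·e^{−rT}·N(d₂) = 107.028205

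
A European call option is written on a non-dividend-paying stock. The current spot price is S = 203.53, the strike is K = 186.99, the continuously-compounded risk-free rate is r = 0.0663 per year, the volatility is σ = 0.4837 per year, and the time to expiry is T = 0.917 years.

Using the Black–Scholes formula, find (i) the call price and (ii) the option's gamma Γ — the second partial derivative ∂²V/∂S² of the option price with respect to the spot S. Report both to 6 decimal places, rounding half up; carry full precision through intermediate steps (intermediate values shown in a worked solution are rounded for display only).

price = 50.204308
Γ = 0.003646

σ√T = 0.4837·√0.917 = 0.463192
d₁ = (ln(S/K) + (r+σ²/2)T) / (σ√T) = (ln(203.53/186.99) + (0.0663+0.4837²/2)·0.917) / 0.463192 = (0.084758 + 0.168070) / 0.463192 = 0.545840
d₂ = d₁ − σ√T = 0.545840 − 0.463192 = 0.082649
e^{−rT} = e^{−0.0663·0.917} = 0.941014
N(d₁) = 0.707412,  N(d₂) = 0.532934
Call price V = S·N(d₁) − K·e^{−rT}·N(d₂) = 143.979586 − 93.775279 = 50.204308
φ(d₁) = (1/√(2π))·e^{−d₁²/2} = 0.343726
Γ = φ(d₁) / (S·σ·√T) = 0.003646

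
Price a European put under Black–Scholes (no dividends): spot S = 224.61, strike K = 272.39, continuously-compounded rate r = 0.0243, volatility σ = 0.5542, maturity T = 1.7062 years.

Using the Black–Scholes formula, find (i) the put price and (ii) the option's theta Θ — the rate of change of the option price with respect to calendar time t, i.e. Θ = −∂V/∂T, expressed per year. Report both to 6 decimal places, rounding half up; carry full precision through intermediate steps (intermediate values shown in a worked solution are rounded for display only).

price = 88.453554
Θ = -14.241434

σ√T = 0.5542·√1.7062 = 0.723905
d₁ = (ln(S/K) + (r+σ²/2)T) / (σ√T) = (ln(224.61/272.39) + (0.0243+0.5542²/2)·1.7062) / 0.723905 = (-0.192869 + 0.303480) / 0.723905 = 0.152797
d₂ = d₁ − σ√T = 0.152797 − 0.723905 = -0.571108
e^{−rT} = e^{−0.0243·1.7062} = 0.959387
N(−d₁) = 0.439279,  N(−d₂) = 0.716037
Put price V = K·e^{−rT}·N(−d₂) − S·N(−d₁) = 187.120052 − 98.666498 = 88.453554
φ(d₁) = (1/√(2π))·e^{−d₁²/2} = 0.394312
Θ = −S·φ(d₁)·σ/(2√T) + r·K·e^{−rT}·N(−d₂) = −18.788452 + 4.547017 = -14.241434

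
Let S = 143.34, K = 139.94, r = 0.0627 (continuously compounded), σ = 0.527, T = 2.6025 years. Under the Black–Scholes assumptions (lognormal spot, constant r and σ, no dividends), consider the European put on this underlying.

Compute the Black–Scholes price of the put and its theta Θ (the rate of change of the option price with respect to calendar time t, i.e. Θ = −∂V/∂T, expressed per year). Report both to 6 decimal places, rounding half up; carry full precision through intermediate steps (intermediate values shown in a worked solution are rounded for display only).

price = 31.905756
Θ = -3.253290

σ√T = 0.527·√2.6025 = 0.850170
d₁ = (ln(S/K) + (r+σ²/2)T) / (σ√T) = (ln(143.34/139.94) + (0.0627+0.527²/2)·2.6025) / 0.850170 = (0.024006 + 0.524572) / 0.850170 = 0.645256
d₂ = d₁ − σ√T = 0.645256 − 0.850170 = -0.204915
e^{−rT} = e^{−0.0627·2.6025} = 0.849441
N(−d₁) = 0.259381,  N(−d₂) = 0.581181
Put price V = K·e^{−rT}·N(−d₂) − S·N(−d₁) = 69.085394 − 37.179637 = 31.905756
φ(d₁) = (1/√(2π))·e^{−d₁²/2} = 0.323966
Θ = −S·φ(d₁)·σ/(2√T) + r·K·e^{−rT}·N(−d₂) = −7.584944 + 4.331654 = -3.253290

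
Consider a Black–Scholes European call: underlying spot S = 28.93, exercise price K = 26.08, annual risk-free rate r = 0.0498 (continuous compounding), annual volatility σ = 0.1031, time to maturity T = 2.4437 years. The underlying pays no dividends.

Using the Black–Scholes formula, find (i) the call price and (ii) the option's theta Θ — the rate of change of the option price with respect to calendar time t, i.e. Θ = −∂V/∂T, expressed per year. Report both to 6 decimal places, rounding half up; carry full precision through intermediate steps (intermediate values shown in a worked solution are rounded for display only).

price = 5.991195
Θ = -1.169610

σ√T = 0.1031·√2.4437 = 0.161169
d₁ = (ln(S/K) + (r+σ²/2)T) / (σ√T) = (ln(28.93/26.08) + (0.0498+0.1031²/2)·2.4437) / 0.161169 = (0.103710 + 0.134684) / 0.161169 = 1.479154
d₂ = d₁ − σ√T = 1.479154 − 0.161169 = 1.317985
e^{−rT} = e^{−0.0498·2.4437} = 0.885417
N(d₁) = 0.930450,  N(d₂) = 0.906246
Call price V = S·N(d₁) − K·e^{−rT}·N(d₂) = 26.917932 − 20.926737 = 5.991195
φ(d₁) = (1/√(2π))·e^{−d₁²/2} = 0.133602
Θ = −S·φ(d₁)·σ/(2√T) − r·K·e^{−rT}·N(d₂) = −0.127458 − 1.042151 = -1.169610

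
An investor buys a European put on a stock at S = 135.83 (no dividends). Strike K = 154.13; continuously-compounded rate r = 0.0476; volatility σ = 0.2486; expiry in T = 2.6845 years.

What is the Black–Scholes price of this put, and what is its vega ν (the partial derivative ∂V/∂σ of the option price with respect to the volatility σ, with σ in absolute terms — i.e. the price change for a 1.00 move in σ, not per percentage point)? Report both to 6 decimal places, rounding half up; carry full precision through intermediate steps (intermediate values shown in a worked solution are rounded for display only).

price = 21.810782
ν = 86.901355

σ√T = 0.2486·√2.6845 = 0.407317
d₁ = (ln(S/K) + (r+σ²/2)T) / (σ√T) = (ln(135.83/154.13) + (0.0476+0.2486²/2)·2.6845) / 0.407317 = (-0.126392 + 0.210736) / 0.407317 = 0.207071
d₂ = d₁ − σ√T = 0.207071 − 0.407317 = -0.200246
e^{−rT} = e^{−0.0476·2.6845} = 0.880045
N(−d₁) = 0.417977,  N(−d₂) = 0.579356
Put price V = K·e^{−rT}·N(−d₂) − S·N(−d₁) = 78.584628 − 56.773845 = 21.810782
φ(d₁) = (1/√(2π))·e^{−d₁²/2} = 0.390480
ν = S·φ(d₁)·√T = 86.901355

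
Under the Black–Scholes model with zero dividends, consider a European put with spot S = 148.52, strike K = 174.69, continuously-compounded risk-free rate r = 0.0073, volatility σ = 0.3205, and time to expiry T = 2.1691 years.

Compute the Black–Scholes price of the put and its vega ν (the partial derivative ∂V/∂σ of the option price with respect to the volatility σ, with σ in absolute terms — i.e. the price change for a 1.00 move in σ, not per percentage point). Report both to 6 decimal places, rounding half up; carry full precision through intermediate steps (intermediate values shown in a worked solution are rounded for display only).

σ√T = 0.3205·√2.1691 = 0.472028
d₁ = (ln(S/K) + (r+σ²/2)T) / (σ√T) = (ln(148.52/174.69) + (0.0073+0.3205²/2)·2.1691) / 0.472028 = (-0.162293 + 0.127240) / 0.472028 = -0.074262
d₂ = d₁ − σ√T = -0.074262 − 0.472028 = -0.546290
e^{−rT} = e^{−0.0073·2.1691} = 0.984290
N(−d₁) = 0.529599,  N(−d₂) = 0.707567
Put price V = K·e^{−rT}·N(−d₂) − S·N(−d₁) = 121.663022 − 78.656040 = 43.006982
φ(d₁) = (1/√(2π))·e^{−d₁²/2} = 0.397844
ν = S·φ(d₁)·√T = 87.023644

price = 43.006982
ν = 87.023644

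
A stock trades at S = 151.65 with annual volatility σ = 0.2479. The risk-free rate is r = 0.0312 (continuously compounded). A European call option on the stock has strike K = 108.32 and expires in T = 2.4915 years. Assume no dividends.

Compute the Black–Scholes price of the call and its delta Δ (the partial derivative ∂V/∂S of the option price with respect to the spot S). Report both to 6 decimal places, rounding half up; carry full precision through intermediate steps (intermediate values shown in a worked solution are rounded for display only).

σ√T = 0.2479·√2.4915 = 0.391297
d₁ = (ln(S/K) + (r+σ²/2)T) / (σ√T) = (ln(151.65/108.32) + (0.0312+0.2479²/2)·2.4915) / 0.391297 = (0.336485 + 0.154292) / 0.391297 = 1.254230
d₂ = d₁ − σ√T = 1.254230 − 0.391297 = 0.862933
e^{−rT} = e^{−0.0312·2.4915} = 0.925210
N(d₁) = 0.895121,  N(d₂) = 0.805913
Call price V = S·N(d₁) − K·e^{−rT}·N(d₂) = 135.745075 − 80.767551 = 54.977524
Δ = N(d₁) = 0.895121

price = 54.977524
Δ = 0.895121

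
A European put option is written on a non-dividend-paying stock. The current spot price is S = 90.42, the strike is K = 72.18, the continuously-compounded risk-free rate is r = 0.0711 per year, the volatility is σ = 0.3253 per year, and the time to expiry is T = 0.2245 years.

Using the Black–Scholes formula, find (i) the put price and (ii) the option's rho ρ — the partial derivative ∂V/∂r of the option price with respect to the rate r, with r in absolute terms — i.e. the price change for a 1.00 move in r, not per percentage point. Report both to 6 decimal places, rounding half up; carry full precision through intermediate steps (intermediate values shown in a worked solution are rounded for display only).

price = 0.310748
ρ = -1.089920

σ√T = 0.3253·√0.2245 = 0.154132
d₁ = (ln(S/K) + (r+σ²/2)T) / (σ√T) = (ln(90.42/72.18) + (0.0711+0.3253²/2)·0.2245) / 0.154132 = (0.225302 + 0.027840) / 0.154132 = 1.642378
d₂ = d₁ − σ√T = 1.642378 − 0.154132 = 1.488247
e^{−rT} = e^{−0.0711·0.2245} = 0.984165
N(−d₁) = 0.050256,  N(−d₂) = 0.068343
Put price V = K·e^{−rT}·N(−d₂) − S·N(−d₁) = 4.854878 − 4.544129 = 0.310748
ρ = −K·T·e^{−rT}·N(−d₂) = -1.089920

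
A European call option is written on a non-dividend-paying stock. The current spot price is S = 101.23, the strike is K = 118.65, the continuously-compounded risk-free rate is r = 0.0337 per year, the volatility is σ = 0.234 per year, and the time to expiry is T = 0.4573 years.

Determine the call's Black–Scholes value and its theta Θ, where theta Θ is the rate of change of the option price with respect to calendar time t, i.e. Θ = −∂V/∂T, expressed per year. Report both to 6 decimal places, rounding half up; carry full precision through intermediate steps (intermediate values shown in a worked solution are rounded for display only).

price = 1.705999
Θ = -5.602792

σ√T = 0.234·√0.4573 = 0.158240
d₁ = (ln(S/K) + (r+σ²/2)T) / (σ√T) = (ln(101.23/118.65) + (0.0337+0.234²/2)·0.4573) / 0.158240 = (-0.158783 + 0.027931) / 0.158240 = -0.826920
d₂ = d₁ − σ√T = -0.826920 − 0.158240 = -0.985160
e^{−rT} = e^{−0.0337·0.4573} = 0.984707
N(d₁) = 0.204141,  N(d₂) = 0.162273
Call price V = S·N(d₁) − K·e^{−rT}·N(d₂) = 20.665217 − 18.959219 = 1.705999
φ(d₁) = (1/√(2π))·e^{−d₁²/2} = 0.283417
Θ = −S·φ(d₁)·σ/(2√T) − r·K·e^{−rT}·N(d₂) = −4.963866 − 0.638926 = -5.602792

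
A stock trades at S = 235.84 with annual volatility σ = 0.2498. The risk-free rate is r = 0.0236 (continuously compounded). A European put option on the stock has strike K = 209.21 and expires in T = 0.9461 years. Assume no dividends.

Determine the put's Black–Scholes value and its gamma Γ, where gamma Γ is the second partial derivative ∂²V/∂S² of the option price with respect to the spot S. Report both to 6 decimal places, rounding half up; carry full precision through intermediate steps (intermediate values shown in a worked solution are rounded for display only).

price = 9.187487
Γ = 0.005424

σ√T = 0.2498·√0.9461 = 0.242975
d₁ = (ln(S/K) + (r+σ²/2)T) / (σ√T) = (ln(235.84/209.21) + (0.0236+0.2498²/2)·0.9461) / 0.242975 = (0.119815 + 0.051846) / 0.242975 = 0.706499
d₂ = d₁ − σ√T = 0.706499 − 0.242975 = 0.463524
e^{−rT} = e^{−0.0236·0.9461} = 0.977919
N(−d₁) = 0.239939,  N(−d₂) = 0.321494
Put price V = K·e^{−rT}·N(−d₂) − S·N(−d₁) = 65.774676 − 56.587189 = 9.187487
φ(d₁) = (1/√(2π))·e^{−d₁²/2} = 0.310830
Γ = φ(d₁) / (S·σ·√T) = 0.005424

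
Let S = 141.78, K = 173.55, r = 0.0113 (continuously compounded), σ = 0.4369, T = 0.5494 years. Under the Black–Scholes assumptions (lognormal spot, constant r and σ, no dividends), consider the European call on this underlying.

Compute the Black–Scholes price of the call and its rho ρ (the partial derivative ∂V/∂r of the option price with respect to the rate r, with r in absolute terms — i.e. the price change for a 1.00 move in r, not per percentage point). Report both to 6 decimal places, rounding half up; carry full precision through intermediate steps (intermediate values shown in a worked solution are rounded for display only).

σ√T = 0.4369·√0.5494 = 0.323837
d₁ = (ln(S/K) + (r+σ²/2)T) / (σ√T) = (ln(141.78/173.55) + (0.0113+0.4369²/2)·0.5494) / 0.323837 = (-0.202189 + 0.058643) / 0.323837 = -0.443266
d₂ = d₁ − σ√T = -0.443266 − 0.323837 = -0.767103
e^{−rT} = e^{−0.0113·0.5494} = 0.993811
N(d₁) = 0.328787,  N(d₂) = 0.221510
Call price V = S·N(d₁) − K·e^{−rT}·N(d₂) = 46.615393 − 38.205183 = 8.410210
ρ = K·T·e^{−rT}·N(d₂) = 20.989928

price = 8.410210
ρ = 20.989928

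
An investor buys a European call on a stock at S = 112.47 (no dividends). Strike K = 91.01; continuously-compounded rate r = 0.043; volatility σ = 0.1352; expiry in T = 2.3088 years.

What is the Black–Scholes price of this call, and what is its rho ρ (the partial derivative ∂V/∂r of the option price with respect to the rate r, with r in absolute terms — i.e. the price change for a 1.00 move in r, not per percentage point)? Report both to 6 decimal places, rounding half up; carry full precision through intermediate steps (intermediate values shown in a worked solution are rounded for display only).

σ√T = 0.1352·√2.3088 = 0.205433
d₁ = (ln(S/K) + (r+σ²/2)T) / (σ√T) = (ln(112.47/91.01) + (0.043+0.1352²/2)·2.3088) / 0.205433 = (0.211717 + 0.120380) / 0.205433 = 1.616571
d₂ = d₁ − σ√T = 1.616571 − 0.205433 = 1.411139
e^{−rT} = e^{−0.043·2.3088} = 0.905491
N(d₁) = 0.947015,  N(d₂) = 0.920898
Call price V = S·N(d₁) − K·e^{−rT}·N(d₂) = 106.510731 − 75.890016 = 30.620715
ρ = K·T·e^{−rT}·N(d₂) = 175.214869

price = 30.620715
ρ = 175.214869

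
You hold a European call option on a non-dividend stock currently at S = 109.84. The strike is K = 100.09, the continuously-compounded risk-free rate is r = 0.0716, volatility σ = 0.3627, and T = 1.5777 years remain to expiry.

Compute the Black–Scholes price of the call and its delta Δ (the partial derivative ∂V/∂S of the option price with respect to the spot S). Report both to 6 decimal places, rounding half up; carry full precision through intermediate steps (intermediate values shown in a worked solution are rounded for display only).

price = 29.935190
Δ = 0.751679

σ√T = 0.3627·√1.5777 = 0.455575
d₁ = (ln(S/K) + (r+σ²/2)T) / (σ√T) = (ln(109.84/100.09) + (0.0716+0.3627²/2)·1.5777) / 0.455575 = (0.092955 + 0.216738) / 0.455575 = 0.679784
d₂ = d₁ − σ√T = 0.679784 − 0.455575 = 0.224209
e^{−rT} = e^{−0.0716·1.5777} = 0.893183
N(d₁) = 0.751679,  N(d₂) = 0.588703
Call price V = S·N(d₁) − K·e^{−rT}·N(d₂) = 82.564465 − 52.629275 = 29.935190
Δ = N(d₁) = 0.751679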